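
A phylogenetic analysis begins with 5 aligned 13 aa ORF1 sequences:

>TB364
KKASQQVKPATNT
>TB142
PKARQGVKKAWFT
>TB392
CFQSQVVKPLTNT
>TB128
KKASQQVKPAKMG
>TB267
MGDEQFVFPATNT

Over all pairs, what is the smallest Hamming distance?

Pairwise Hamming distances:
  TB364 vs TB142: 6
  TB364 vs TB392: 5
  TB364 vs TB128: 3
  TB364 vs TB267: 6
  TB142 vs TB392: 9
  TB142 vs TB128: 7
  TB142 vs TB267: 9
  TB392 vs TB128: 8
  TB392 vs TB267: 7
  TB128 vs TB267: 9
The smallest is 3, between TB364 and TB128.

3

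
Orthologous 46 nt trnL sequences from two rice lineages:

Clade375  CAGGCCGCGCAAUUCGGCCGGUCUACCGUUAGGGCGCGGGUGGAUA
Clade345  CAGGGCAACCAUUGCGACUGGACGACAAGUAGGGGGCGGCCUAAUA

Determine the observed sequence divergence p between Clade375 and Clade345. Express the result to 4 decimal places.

0.3913

Mismatches occur at site 5 (C/G), site 7 (G/A), site 8 (C/A), site 9 (G/C), site 12 (A/U), site 14 (U/G), site 17 (G/A), site 19 (C/U), site 22 (U/A), site 24 (U/G), site 27 (C/A), site 28 (G/A), site 29 (U/G), site 35 (C/G), site 40 (G/C), site 41 (U/C), site 42 (G/U), site 43 (G/A).
There are 18 differences over 46 sites, so p = 18/46 = 0.3913.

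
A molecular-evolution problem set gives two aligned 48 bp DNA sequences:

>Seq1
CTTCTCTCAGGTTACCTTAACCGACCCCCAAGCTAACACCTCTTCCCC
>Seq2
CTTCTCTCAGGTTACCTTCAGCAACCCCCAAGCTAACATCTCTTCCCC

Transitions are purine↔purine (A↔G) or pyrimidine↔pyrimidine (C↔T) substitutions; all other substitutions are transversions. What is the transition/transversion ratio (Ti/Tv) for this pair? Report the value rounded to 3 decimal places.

The sequences differ at positions 19 (A/C, transversion), 21 (C/G, transversion), 23 (G/A, transition), 39 (C/T, transition).
Of the 4 differences, 2 transitions and 2 transversions, so Ti/Tv = 2/2 = 1.000.

1.000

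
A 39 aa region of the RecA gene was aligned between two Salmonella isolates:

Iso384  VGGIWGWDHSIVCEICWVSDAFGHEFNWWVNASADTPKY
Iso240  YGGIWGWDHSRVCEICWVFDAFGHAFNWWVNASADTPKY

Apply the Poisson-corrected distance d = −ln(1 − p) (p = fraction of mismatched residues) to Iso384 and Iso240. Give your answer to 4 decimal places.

0.1082

The sequences differ at positions 1 (V/Y), 11 (I/R), 19 (S/F), 25 (E/A).
p = 4/39 = 0.102564.
d = −ln(1 − 0.102564) = −ln(0.897436) = 0.1082.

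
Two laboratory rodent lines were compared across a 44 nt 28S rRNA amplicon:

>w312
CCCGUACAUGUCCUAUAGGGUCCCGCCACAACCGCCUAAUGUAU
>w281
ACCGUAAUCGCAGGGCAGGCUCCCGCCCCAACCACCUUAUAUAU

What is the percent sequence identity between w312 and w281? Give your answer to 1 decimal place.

65.9%

Mismatches occur at site 1 (C/A), site 7 (C/A), site 8 (A/U), site 9 (U/C), site 11 (U/C), site 12 (C/A), site 13 (C/G), site 14 (U/G), site 15 (A/G), site 16 (U/C), site 20 (G/C), site 28 (A/C), site 34 (G/A), site 38 (A/U), site 41 (G/A).
29 of the 44 sites match, so the percent identity is 29/44 × 100 = 65.9%.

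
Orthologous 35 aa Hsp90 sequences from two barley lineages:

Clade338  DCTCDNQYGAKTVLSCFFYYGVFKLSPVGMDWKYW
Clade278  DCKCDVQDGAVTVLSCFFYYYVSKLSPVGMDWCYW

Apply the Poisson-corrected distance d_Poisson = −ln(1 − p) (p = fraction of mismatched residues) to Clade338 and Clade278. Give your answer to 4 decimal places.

The sequences differ at positions 3 (T/K), 6 (N/V), 8 (Y/D), 11 (K/V), 21 (G/Y), 23 (F/S), 33 (K/C).
p = 7/35 = 0.200000.
d = −ln(1 − 0.200000) = −ln(0.800000) = 0.2231.

0.2231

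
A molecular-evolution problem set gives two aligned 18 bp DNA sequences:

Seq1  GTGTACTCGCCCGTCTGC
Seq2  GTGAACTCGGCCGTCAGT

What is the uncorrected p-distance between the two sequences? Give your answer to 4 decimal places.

0.2222

Mismatches occur at site 4 (T↔A), site 10 (C↔G), site 16 (T↔A), site 18 (C↔T).
There are 4 differences over 18 sites, so p = 4/18 = 0.2222.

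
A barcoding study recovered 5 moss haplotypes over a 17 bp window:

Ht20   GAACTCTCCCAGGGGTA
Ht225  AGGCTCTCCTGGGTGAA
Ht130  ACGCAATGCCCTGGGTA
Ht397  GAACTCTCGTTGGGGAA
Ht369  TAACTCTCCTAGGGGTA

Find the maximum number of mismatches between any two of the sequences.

Pairwise Hamming distances:
  Ht20 vs Ht225: 7
  Ht20 vs Ht130: 8
  Ht20 vs Ht397: 4
  Ht20 vs Ht369: 2
  Ht225 vs Ht130: 9
  Ht225 vs Ht397: 6
  Ht225 vs Ht369: 6
  Ht130 vs Ht397: 11
  Ht130 vs Ht369: 9
  Ht397 vs Ht369: 4
The largest is 11, between Ht130 and Ht397.

11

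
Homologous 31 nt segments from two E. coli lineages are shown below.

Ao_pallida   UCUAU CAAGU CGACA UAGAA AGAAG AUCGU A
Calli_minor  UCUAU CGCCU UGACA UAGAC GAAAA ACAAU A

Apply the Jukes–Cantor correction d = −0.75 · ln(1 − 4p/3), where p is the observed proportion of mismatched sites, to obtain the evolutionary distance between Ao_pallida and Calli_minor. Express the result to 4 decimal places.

0.4806

Mismatches occur at site 7 (A↔G), site 8 (A↔C), site 9 (G↔C), site 11 (C↔U), site 20 (A↔C), site 21 (A↔G), site 22 (G↔A), site 25 (G↔A), site 27 (U↔C), site 28 (C↔A), site 29 (G↔A).
p = 11/31 = 0.354839.
d = −0.75 · ln(1 − (4/3)·0.354839) = −0.75 · ln(0.526881) = −0.75 · (-0.640781) = 0.4806.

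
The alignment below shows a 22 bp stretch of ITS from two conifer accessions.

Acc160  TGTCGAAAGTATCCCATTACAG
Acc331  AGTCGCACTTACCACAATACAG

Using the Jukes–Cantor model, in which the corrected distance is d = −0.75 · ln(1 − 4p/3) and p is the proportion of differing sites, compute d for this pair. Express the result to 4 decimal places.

0.4141

Differing sites — 1:T/A; 6:A/C; 8:A/C; 9:G/T; 12:T/C; 14:C/A; 17:T/A.
p = 7/22 = 0.318182.
d = −0.75 · ln(1 − (4/3)·0.318182) = −0.75 · ln(0.575757) = −0.75 · (-0.552070) = 0.4141.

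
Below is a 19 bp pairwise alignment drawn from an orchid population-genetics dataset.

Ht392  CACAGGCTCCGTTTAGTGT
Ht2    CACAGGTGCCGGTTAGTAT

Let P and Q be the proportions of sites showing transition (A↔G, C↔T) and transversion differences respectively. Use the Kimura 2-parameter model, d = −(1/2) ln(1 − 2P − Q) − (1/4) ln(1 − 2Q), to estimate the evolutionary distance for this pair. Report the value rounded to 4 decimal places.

The sequences differ at positions 7 (C/T, transition), 8 (T/G, transversion), 12 (T/G, transversion), 18 (G/A, transition).
Of the 4 differences, 2 transitions and 2 transversions over 19 sites: P = 2/19 = 0.105263, Q = 2/19 = 0.105263.
d = −0.5·ln(0.684211) − 0.25·ln(0.789474) = −0.5·(-0.379489) − 0.25·(-0.236388) = 0.2488.

0.2488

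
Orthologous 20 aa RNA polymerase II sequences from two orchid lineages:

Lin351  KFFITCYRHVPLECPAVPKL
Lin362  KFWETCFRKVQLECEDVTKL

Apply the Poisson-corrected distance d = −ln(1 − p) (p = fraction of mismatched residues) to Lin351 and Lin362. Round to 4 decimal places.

The sequences differ at positions 3 (F/W), 4 (I/E), 7 (Y/F), 9 (H/K), 11 (P/Q), 15 (P/E), 16 (A/D), 18 (P/T).
p = 8/20 = 0.400000.
d = −ln(1 − 0.400000) = −ln(0.600000) = 0.5108.

0.5108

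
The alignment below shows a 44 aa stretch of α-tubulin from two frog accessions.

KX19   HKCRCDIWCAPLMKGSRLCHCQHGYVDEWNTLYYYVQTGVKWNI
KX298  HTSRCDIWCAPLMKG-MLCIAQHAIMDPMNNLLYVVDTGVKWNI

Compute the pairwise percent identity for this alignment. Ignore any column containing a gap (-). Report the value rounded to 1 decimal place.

Excluding the 1 gap column leaves 43 comparable sites.
Differing sites — 2:K/T; 3:C/S; 17:R/M; 20:H/I; 21:C/A; 24:G/A; 25:Y/I; 26:V/M; 28:E/P; 29:W/M; 31:T/N; 33:Y/L; 35:Y/V; 37:Q/D.
29 of the 43 comparable sites match, so the percent identity is 29/43 × 100 = 67.4%.

67.4%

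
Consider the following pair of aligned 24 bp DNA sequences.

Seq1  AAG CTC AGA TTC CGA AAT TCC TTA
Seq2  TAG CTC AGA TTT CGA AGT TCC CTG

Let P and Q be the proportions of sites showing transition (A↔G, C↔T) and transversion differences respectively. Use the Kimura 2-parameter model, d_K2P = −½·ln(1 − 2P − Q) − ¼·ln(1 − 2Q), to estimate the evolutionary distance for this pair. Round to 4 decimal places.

0.2568

Differing sites — 1:A/T (Tv); 12:C/T (Ti); 17:A/G (Ti); 22:T/C (Ti); 24:A/G (Ti).
Of the 5 differences, 4 transitions and 1 transversion over 24 sites: P = 4/24 = 0.166667, Q = 1/24 = 0.041667.
d = −0.5·ln(0.624999) − 0.25·ln(0.916666) = −0.5·(-0.470005) − 0.25·(-0.087012) = 0.2568.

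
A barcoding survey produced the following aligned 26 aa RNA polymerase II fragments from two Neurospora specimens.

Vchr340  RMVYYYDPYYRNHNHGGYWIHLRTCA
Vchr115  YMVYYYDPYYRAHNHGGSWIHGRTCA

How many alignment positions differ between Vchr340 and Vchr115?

4

The sequences differ at positions 1 (R/Y), 12 (N/A), 18 (Y/S), 22 (L/G).
That gives 4 mismatches out of 26 aligned sites, so the Hamming distance is 4.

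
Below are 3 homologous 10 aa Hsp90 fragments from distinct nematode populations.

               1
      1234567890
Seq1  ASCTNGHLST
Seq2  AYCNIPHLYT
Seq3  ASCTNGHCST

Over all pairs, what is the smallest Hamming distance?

Pairwise Hamming distances:
  Seq1 vs Seq2: 5
  Seq1 vs Seq3: 1
  Seq2 vs Seq3: 6
The smallest is 1, between Seq1 and Seq3.

1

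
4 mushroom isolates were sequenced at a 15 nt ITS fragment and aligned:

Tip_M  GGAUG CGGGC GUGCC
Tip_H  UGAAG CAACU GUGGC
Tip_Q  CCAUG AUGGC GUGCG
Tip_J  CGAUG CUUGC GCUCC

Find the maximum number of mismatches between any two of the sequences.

10

Pairwise Hamming distances:
  Tip_M vs Tip_H: 7
  Tip_M vs Tip_Q: 5
  Tip_M vs Tip_J: 5
  Tip_H vs Tip_Q: 10
  Tip_H vs Tip_J: 9
  Tip_Q vs Tip_J: 6
The largest is 10, between Tip_H and Tip_Q.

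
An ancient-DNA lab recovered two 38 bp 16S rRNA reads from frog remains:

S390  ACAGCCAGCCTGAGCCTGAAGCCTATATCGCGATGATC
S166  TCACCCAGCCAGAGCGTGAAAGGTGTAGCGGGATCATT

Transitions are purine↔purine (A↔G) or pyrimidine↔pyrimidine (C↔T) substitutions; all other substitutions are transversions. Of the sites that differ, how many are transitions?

3

Mismatches occur at site 1 (A/T, transversion), site 4 (G/C, transversion), site 11 (T/A, transversion), site 16 (C/G, transversion), site 21 (G/A, transition), site 22 (C/G, transversion), site 23 (C/G, transversion), site 25 (A/G, transition), site 28 (T/G, transversion), site 31 (C/G, transversion), site 35 (G/C, transversion), site 38 (C/T, transition).
Of the 12 differences, 3 transitions and 9 transversions, so the answer is 3.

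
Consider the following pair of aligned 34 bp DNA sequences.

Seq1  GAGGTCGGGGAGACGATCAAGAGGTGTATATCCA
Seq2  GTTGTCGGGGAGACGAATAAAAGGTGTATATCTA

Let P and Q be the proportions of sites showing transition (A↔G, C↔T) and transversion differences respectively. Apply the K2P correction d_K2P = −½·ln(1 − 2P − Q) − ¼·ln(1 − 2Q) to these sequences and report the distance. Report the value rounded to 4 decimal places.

Mismatches occur at site 2 (A/T, transversion), site 3 (G/T, transversion), site 17 (T/A, transversion), site 18 (C/T, transition), site 21 (G/A, transition), site 33 (C/T, transition).
Of the 6 differences, 3 transitions and 3 transversions over 34 sites: P = 3/34 = 0.088235, Q = 3/34 = 0.088235.
d = −0.5·ln(0.735295) − 0.25·ln(0.823530) = −0.5·(-0.307483) − 0.25·(-0.194155) = 0.2023.

0.2023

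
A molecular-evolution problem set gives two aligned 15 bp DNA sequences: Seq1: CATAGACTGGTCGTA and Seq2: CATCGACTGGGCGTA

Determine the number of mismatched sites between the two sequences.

2

Mismatches occur at site 4 (A→C), site 11 (T→G).
That gives 2 mismatches out of 15 aligned sites, so the Hamming distance is 2.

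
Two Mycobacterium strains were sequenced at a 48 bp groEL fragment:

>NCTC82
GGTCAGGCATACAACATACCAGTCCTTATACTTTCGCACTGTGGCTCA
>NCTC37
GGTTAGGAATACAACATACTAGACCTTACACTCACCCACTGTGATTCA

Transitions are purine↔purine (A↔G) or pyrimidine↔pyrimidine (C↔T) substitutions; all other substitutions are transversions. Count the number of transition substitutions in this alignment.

6

Mismatches occur at site 4 (C→T, transition), site 8 (C→A, transversion), site 20 (C→T, transition), site 23 (T→A, transversion), site 29 (T→C, transition), site 33 (T→C, transition), site 34 (T→A, transversion), site 36 (G→C, transversion), site 44 (G→A, transition), site 45 (C→T, transition).
Of the 10 differences, 6 transitions and 4 transversions, so the answer is 6.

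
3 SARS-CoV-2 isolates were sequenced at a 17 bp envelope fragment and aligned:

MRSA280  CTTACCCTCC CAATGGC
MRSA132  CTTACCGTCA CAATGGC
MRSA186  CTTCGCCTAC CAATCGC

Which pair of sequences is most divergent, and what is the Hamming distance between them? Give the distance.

6

Pairwise Hamming distances:
  MRSA280 vs MRSA132: 2
  MRSA280 vs MRSA186: 4
  MRSA132 vs MRSA186: 6
The largest is 6, between MRSA132 and MRSA186.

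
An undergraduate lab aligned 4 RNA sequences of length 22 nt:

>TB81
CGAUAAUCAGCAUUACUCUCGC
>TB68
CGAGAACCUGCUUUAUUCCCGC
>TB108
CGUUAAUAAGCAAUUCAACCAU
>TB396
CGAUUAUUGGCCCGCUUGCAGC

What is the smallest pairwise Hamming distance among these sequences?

6

Pairwise Hamming distances:
  TB81 vs TB68: 6
  TB81 vs TB108: 9
  TB81 vs TB396: 11
  TB68 vs TB108: 13
  TB68 vs TB396: 11
  TB108 vs TB396: 14
The smallest is 6, between TB81 and TB68.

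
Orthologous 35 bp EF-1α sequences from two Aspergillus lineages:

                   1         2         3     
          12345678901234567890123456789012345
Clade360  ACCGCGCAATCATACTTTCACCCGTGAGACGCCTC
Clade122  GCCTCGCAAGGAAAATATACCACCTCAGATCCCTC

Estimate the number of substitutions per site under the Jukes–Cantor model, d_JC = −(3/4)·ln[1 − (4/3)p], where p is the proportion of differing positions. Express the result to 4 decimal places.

Mismatches occur at site 1 (A/G), site 4 (G/T), site 10 (T/G), site 11 (C/G), site 13 (T/A), site 15 (C/A), site 17 (T/A), site 19 (C/A), site 20 (A/C), site 22 (C/A), site 24 (G/C), site 26 (G/C), site 30 (C/T), site 31 (G/C).
p = 14/35 = 0.400000.
d = −0.75 · ln(1 − (4/3)·0.400000) = −0.75 · ln(0.466667) = −0.75 · (-0.762139) = 0.5716.

0.5716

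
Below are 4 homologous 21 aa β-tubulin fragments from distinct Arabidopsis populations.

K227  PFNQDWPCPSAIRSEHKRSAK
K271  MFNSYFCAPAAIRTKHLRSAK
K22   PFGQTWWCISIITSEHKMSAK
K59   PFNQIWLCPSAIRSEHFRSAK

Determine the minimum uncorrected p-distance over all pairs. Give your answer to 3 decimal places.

0.143

Pairwise Hamming distances:
  K227 vs K271: 10
  K227 vs K22: 7
  K227 vs K59: 3
  K271 vs K22: 15
  K271 vs K59: 10
  K22 vs K59: 8
The smallest is 3 mismatches, between K227 and K59; p = 3/21 = 0.143.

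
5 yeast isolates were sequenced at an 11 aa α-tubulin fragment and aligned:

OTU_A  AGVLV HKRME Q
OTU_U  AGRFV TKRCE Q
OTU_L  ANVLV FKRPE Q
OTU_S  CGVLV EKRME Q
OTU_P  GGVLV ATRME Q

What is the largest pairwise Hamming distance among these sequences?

Pairwise Hamming distances:
  OTU_A vs OTU_U: 4
  OTU_A vs OTU_L: 3
  OTU_A vs OTU_S: 2
  OTU_A vs OTU_P: 3
  OTU_U vs OTU_L: 5
  OTU_U vs OTU_S: 5
  OTU_U vs OTU_P: 6
  OTU_L vs OTU_S: 4
  OTU_L vs OTU_P: 5
  OTU_S vs OTU_P: 3
The largest is 6, between OTU_U and OTU_P.

6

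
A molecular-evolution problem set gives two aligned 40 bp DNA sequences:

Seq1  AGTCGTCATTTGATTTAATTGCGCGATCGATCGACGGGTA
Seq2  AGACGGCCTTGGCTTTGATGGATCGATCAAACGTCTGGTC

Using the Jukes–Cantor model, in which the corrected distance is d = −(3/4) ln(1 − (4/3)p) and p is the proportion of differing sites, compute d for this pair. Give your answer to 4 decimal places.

0.4715

The sequences differ at positions 3 (T/A), 6 (T/G), 8 (A/C), 11 (T/G), 13 (A/C), 17 (A/G), 20 (T/G), 22 (C/A), 23 (G/T), 29 (G/A), 31 (T/A), 34 (A/T), 36 (G/T), 40 (A/C).
p = 14/40 = 0.350000.
d = −0.75 · ln(1 − (4/3)·0.350000) = −0.75 · ln(0.533333) = −0.75 · (-0.628609) = 0.4715.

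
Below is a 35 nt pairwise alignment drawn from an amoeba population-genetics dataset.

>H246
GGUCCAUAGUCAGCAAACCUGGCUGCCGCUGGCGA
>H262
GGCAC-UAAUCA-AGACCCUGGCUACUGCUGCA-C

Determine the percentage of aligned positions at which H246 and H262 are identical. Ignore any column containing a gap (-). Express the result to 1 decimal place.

65.6%

Excluding the 3 gap columns leaves 32 comparable sites.
Differing sites — 3:U/C; 4:C/A; 9:G/A; 14:C/A; 15:A/G; 17:A/C; 25:G/A; 27:C/U; 32:G/C; 33:C/A; 35:A/C.
21 of the 32 comparable sites match, so the percent identity is 21/32 × 100 = 65.6%.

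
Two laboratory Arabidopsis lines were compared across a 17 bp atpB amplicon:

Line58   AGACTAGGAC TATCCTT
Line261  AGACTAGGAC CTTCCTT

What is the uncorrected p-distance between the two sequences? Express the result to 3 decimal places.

0.118

Mismatches occur at site 11 (T/C), site 12 (A/T).
There are 2 differences over 17 sites, so p = 2/17 = 0.118.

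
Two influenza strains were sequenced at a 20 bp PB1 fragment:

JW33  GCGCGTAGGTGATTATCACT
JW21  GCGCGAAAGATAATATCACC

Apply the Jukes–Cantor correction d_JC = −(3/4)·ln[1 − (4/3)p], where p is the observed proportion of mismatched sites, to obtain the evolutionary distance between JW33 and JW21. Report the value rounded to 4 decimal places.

Mismatches occur at site 6 (T/A), site 8 (G/A), site 10 (T/A), site 11 (G/T), site 13 (T/A), site 20 (T/C).
p = 6/20 = 0.300000.
d = −0.75 · ln(1 − (4/3)·0.300000) = −0.75 · ln(0.600000) = −0.75 · (-0.510826) = 0.3831.

0.3831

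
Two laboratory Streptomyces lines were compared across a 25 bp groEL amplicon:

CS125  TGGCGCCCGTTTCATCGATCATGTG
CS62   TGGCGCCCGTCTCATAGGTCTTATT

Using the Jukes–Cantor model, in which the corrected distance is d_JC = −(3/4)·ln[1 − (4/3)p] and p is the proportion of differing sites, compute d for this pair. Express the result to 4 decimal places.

Differing sites — 11:T/C; 16:C/A; 18:A/G; 21:A/T; 23:G/A; 25:G/T.
p = 6/25 = 0.240000.
d = −0.75 · ln(1 − (4/3)·0.240000) = −0.75 · ln(0.680000) = −0.75 · (-0.385662) = 0.2892.

0.2892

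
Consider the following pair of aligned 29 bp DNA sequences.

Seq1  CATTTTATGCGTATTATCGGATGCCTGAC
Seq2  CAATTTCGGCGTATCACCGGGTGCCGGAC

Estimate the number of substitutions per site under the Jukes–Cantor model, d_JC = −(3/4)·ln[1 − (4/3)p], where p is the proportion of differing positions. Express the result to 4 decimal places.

The sequences differ at positions 3 (T/A), 7 (A/C), 8 (T/G), 15 (T/C), 17 (T/C), 21 (A/G), 26 (T/G).
p = 7/29 = 0.241379.
d = −0.75 · ln(1 − (4/3)·0.241379) = −0.75 · ln(0.678161) = −0.75 · (-0.388371) = 0.2913.

0.2913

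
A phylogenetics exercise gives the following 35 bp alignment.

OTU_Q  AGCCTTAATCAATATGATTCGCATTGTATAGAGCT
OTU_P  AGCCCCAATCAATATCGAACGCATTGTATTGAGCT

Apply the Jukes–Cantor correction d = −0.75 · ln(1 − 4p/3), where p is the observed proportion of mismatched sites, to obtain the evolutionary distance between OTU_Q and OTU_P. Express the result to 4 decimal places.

The sequences differ at positions 5 (T/C), 6 (T/C), 16 (G/C), 17 (A/G), 18 (T/A), 19 (T/A), 30 (A/T).
p = 7/35 = 0.200000.
d = −0.75 · ln(1 − (4/3)·0.200000) = −0.75 · ln(0.733333) = −0.75 · (-0.310155) = 0.2326.

0.2326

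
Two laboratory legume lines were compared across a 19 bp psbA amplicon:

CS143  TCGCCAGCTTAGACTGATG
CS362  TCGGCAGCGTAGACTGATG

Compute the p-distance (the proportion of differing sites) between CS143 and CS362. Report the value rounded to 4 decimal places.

0.1053

Mismatches occur at site 4 (C/G), site 9 (T/G).
There are 2 differences over 19 sites, so p = 2/19 = 0.1053.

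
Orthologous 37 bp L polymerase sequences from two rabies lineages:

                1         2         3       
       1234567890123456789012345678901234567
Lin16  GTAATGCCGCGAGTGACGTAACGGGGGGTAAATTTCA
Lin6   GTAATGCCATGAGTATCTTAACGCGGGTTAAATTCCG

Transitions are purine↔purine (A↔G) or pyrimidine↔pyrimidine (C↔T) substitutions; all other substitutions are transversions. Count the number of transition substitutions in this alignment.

5

Differing sites — 9:G/A (Ti); 10:C/T (Ti); 15:G/A (Ti); 16:A/T (Tv); 18:G/T (Tv); 24:G/C (Tv); 28:G/T (Tv); 35:T/C (Ti); 37:A/G (Ti).
Of the 9 differences, 5 transitions and 4 transversions, so the answer is 5.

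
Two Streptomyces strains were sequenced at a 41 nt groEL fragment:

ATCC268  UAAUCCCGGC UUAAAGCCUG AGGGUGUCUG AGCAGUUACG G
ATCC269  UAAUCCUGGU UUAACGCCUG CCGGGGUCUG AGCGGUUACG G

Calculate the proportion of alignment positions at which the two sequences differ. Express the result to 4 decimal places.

Mismatches occur at site 7 (C→U), site 10 (C→U), site 15 (A→C), site 21 (A→C), site 22 (G→C), site 25 (U→G), site 34 (A→G).
There are 7 differences over 41 sites, so p = 7/41 = 0.1707.

0.1707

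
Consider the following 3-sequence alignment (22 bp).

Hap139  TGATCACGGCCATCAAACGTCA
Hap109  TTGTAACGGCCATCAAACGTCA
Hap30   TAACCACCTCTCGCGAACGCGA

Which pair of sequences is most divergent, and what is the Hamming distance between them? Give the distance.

12

Pairwise Hamming distances:
  Hap139 vs Hap109: 3
  Hap139 vs Hap30: 10
  Hap109 vs Hap30: 12
The largest is 12, between Hap109 and Hap30.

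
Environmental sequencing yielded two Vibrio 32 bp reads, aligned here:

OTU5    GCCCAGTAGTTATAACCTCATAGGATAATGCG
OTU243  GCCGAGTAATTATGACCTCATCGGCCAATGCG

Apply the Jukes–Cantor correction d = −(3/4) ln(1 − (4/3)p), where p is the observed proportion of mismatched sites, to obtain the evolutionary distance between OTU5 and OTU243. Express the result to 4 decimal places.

0.2158

Differing sites — 4:C/G; 9:G/A; 14:A/G; 22:A/C; 25:A/C; 26:T/C.
p = 6/32 = 0.187500.
d = −0.75 · ln(1 − (4/3)·0.187500) = −0.75 · ln(0.750000) = −0.75 · (-0.287682) = 0.2158.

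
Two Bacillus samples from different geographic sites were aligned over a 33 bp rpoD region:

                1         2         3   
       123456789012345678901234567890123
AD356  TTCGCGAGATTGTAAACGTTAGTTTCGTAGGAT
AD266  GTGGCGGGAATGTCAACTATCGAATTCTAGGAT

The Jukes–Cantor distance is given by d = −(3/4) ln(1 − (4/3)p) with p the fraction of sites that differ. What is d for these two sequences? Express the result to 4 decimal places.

0.4975

The sequences differ at positions 1 (T/G), 3 (C/G), 7 (A/G), 10 (T/A), 14 (A/C), 18 (G/T), 19 (T/A), 21 (A/C), 23 (T/A), 24 (T/A), 26 (C/T), 27 (G/C).
p = 12/33 = 0.363636.
d = −0.75 · ln(1 − (4/3)·0.363636) = −0.75 · ln(0.515152) = −0.75 · (-0.663293) = 0.4975.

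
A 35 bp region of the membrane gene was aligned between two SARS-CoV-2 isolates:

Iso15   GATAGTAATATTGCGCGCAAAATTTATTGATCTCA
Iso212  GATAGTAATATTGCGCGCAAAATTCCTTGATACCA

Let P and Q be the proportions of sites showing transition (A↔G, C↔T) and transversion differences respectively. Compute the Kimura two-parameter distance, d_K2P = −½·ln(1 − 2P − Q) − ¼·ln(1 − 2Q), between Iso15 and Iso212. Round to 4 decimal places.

0.1244

The sequences differ at positions 25 (T/C, transition), 26 (A/C, transversion), 32 (C/A, transversion), 33 (T/C, transition).
Of the 4 differences, 2 transitions and 2 transversions over 35 sites: P = 2/35 = 0.057143, Q = 2/35 = 0.057143.
d = −0.5·ln(0.828571) − 0.25·ln(0.885714) = −0.5·(-0.188053) − 0.25·(-0.121361) = 0.1244.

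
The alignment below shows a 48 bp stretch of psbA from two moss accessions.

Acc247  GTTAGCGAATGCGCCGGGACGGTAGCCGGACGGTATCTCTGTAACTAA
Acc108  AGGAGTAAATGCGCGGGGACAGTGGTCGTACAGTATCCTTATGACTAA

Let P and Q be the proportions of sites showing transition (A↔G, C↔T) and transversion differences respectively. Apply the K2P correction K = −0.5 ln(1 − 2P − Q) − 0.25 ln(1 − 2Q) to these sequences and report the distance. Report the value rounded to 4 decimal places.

The sequences differ at positions 1 (G/A, transition), 2 (T/G, transversion), 3 (T/G, transversion), 6 (C/T, transition), 7 (G/A, transition), 15 (C/G, transversion), 21 (G/A, transition), 24 (A/G, transition), 26 (C/T, transition), 29 (G/T, transversion), 32 (G/A, transition), 38 (T/C, transition), 39 (C/T, transition), 41 (G/A, transition), 43 (A/G, transition).
Of the 15 differences, 11 transitions and 4 transversions over 48 sites: P = 11/48 = 0.229167, Q = 4/48 = 0.083333.
d = −0.5·ln(0.458333) − 0.25·ln(0.833334) = −0.5·(-0.780159) − 0.25·(-0.182321) = 0.4357.

0.4357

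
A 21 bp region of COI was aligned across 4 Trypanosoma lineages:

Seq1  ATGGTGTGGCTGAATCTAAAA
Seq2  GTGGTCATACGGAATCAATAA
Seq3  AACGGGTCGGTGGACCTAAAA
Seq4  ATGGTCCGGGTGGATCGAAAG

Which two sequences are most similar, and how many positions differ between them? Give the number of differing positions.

Pairwise Hamming distances:
  Seq1 vs Seq2: 8
  Seq1 vs Seq3: 7
  Seq1 vs Seq4: 6
  Seq2 vs Seq3: 14
  Seq2 vs Seq4: 10
  Seq3 vs Seq4: 9
The smallest is 6, between Seq1 and Seq4.

6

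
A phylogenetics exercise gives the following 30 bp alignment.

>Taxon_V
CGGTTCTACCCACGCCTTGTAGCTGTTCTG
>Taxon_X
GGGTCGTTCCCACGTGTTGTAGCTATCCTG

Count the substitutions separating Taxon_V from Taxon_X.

Mismatches occur at site 1 (C→G), site 5 (T→C), site 6 (C→G), site 8 (A→T), site 15 (C→T), site 16 (C→G), site 25 (G→A), site 27 (T→C).
That gives 8 mismatches out of 30 aligned sites, so the Hamming distance is 8.

8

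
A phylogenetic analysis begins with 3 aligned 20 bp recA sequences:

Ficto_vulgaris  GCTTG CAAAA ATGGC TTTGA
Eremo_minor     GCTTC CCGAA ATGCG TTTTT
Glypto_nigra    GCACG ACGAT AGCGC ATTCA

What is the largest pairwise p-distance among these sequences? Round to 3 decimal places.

Pairwise Hamming distances:
  Ficto_vulgaris vs Eremo_minor: 7
  Ficto_vulgaris vs Glypto_nigra: 10
  Eremo_minor vs Glypto_nigra: 12
The largest is 12 mismatches, between Eremo_minor and Glypto_nigra; p = 12/20 = 0.600.

0.600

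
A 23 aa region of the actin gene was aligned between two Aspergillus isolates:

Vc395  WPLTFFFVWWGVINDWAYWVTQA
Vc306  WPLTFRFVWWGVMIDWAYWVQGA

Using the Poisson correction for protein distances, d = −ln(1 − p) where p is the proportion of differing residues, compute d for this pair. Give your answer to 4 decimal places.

Differing sites — 6:F/R; 13:I/M; 14:N/I; 21:T/Q; 22:Q/G.
p = 5/23 = 0.217391.
d = −ln(1 − 0.217391) = −ln(0.782609) = 0.2451.

0.2451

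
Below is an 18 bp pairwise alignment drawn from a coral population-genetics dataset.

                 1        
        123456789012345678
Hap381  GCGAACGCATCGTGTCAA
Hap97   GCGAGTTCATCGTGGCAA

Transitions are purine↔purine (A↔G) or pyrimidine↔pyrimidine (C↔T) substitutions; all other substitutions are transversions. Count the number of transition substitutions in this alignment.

2

Differing sites — 5:A/G (Ti); 6:C/T (Ti); 7:G/T (Tv); 15:T/G (Tv).
Of the 4 differences, 2 transitions and 2 transversions, so the answer is 2.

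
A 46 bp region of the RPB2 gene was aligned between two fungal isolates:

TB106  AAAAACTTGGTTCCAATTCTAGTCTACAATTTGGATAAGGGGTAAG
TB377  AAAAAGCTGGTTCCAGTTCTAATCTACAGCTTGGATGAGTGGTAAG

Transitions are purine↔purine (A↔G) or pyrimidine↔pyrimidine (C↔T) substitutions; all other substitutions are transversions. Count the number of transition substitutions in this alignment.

6

Differing sites — 6:C/G (Tv); 7:T/C (Ti); 16:A/G (Ti); 22:G/A (Ti); 29:A/G (Ti); 30:T/C (Ti); 37:A/G (Ti); 40:G/T (Tv).
Of the 8 differences, 6 transitions and 2 transversions, so the answer is 6.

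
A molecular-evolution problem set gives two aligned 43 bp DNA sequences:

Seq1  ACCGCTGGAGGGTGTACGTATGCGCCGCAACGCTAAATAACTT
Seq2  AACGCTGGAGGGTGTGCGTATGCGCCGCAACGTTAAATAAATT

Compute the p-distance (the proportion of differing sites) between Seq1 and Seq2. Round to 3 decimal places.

0.093

The sequences differ at positions 2 (C/A), 16 (A/G), 33 (C/T), 41 (C/A).
There are 4 differences over 43 sites, so p = 4/43 = 0.093.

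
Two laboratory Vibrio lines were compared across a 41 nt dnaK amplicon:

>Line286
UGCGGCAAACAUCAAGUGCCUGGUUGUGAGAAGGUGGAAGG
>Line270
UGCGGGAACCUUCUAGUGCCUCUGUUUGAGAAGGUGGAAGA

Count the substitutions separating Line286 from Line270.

Differing sites — 6:C/G; 9:A/C; 11:A/U; 14:A/U; 22:G/C; 23:G/U; 24:U/G; 26:G/U; 41:G/A.
That gives 9 mismatches out of 41 aligned sites, so the Hamming distance is 9.

9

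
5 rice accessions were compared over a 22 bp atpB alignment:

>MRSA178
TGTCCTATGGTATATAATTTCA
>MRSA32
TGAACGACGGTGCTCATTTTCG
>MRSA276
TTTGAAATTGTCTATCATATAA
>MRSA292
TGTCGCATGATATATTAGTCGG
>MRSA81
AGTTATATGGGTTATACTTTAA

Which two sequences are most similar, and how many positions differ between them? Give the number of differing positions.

7

Pairwise Hamming distances:
  MRSA178 vs MRSA32: 10
  MRSA178 vs MRSA276: 9
  MRSA178 vs MRSA292: 8
  MRSA178 vs MRSA81: 7
  MRSA32 vs MRSA276: 16
  MRSA32 vs MRSA292: 15
  MRSA32 vs MRSA81: 14
  MRSA276 vs MRSA292: 13
  MRSA276 vs MRSA81: 10
  MRSA292 vs MRSA81: 13
The smallest is 7, between MRSA178 and MRSA81.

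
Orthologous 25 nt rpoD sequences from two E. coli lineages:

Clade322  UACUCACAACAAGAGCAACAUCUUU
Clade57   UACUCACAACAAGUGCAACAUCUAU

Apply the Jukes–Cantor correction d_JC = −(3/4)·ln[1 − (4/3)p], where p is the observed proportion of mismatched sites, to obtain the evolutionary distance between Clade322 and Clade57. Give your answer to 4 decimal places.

Mismatches occur at site 14 (A→U), site 24 (U→A).
p = 2/25 = 0.080000.
d = −0.75 · ln(1 − (4/3)·0.080000) = −0.75 · ln(0.893333) = −0.75 · (-0.112796) = 0.0846.

0.0846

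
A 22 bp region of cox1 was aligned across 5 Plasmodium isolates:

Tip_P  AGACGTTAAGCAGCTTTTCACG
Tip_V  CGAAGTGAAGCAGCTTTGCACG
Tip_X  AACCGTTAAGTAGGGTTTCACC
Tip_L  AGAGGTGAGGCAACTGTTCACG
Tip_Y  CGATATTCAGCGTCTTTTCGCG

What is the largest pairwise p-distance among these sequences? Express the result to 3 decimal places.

Pairwise Hamming distances:
  Tip_P vs Tip_V: 4
  Tip_P vs Tip_X: 6
  Tip_P vs Tip_L: 5
  Tip_P vs Tip_Y: 7
  Tip_V vs Tip_X: 10
  Tip_V vs Tip_L: 6
  Tip_V vs Tip_Y: 8
  Tip_X vs Tip_L: 11
  Tip_X vs Tip_Y: 13
  Tip_L vs Tip_Y: 10
The largest is 13 mismatches, between Tip_X and Tip_Y; p = 13/22 = 0.591.

0.591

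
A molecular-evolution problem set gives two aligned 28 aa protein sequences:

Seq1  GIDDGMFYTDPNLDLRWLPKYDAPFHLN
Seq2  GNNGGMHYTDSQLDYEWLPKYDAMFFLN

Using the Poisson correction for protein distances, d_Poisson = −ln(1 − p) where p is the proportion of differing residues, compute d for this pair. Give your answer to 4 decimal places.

The sequences differ at positions 2 (I/N), 3 (D/N), 4 (D/G), 7 (F/H), 11 (P/S), 12 (N/Q), 15 (L/Y), 16 (R/E), 24 (P/M), 26 (H/F).
p = 10/28 = 0.357143.
d = −ln(1 − 0.357143) = −ln(0.642857) = 0.4418.

0.4418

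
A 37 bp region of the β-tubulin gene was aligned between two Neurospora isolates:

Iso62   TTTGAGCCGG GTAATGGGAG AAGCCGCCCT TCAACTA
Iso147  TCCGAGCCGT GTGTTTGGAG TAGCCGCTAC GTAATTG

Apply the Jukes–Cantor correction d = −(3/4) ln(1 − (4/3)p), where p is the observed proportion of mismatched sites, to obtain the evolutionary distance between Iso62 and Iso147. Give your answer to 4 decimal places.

0.5266

Differing sites — 2:T/C; 3:T/C; 10:G/T; 13:A/G; 14:A/T; 16:G/T; 21:A/T; 28:C/T; 29:C/A; 30:T/C; 31:T/G; 32:C/T; 35:C/T; 37:A/G.
p = 14/37 = 0.378378.
d = −0.75 · ln(1 − (4/3)·0.378378) = −0.75 · ln(0.495496) = −0.75 · (-0.702196) = 0.5266.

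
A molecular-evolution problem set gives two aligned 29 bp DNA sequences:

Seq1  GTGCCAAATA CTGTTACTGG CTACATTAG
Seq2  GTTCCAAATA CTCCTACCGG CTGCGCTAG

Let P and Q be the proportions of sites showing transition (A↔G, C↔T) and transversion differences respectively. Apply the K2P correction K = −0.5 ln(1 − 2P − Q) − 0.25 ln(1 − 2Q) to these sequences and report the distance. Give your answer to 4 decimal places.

0.3041

The sequences differ at positions 3 (G/T, transversion), 13 (G/C, transversion), 14 (T/C, transition), 18 (T/C, transition), 23 (A/G, transition), 25 (A/G, transition), 26 (T/C, transition).
Of the 7 differences, 5 transitions and 2 transversions over 29 sites: P = 5/29 = 0.172414, Q = 2/29 = 0.068966.
d = −0.5·ln(0.586206) − 0.25·ln(0.862068) = −0.5·(-0.534084) − 0.25·(-0.148421) = 0.3041.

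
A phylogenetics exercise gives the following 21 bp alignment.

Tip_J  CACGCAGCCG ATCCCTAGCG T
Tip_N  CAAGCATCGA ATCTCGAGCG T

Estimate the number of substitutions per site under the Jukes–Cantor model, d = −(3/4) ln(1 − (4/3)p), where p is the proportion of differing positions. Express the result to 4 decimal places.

0.3597

Mismatches occur at site 3 (C↔A), site 7 (G↔T), site 9 (C↔G), site 10 (G↔A), site 14 (C↔T), site 16 (T↔G).
p = 6/21 = 0.285714.
d = −0.75 · ln(1 − (4/3)·0.285714) = −0.75 · ln(0.619048) = −0.75 · (-0.479572) = 0.3597.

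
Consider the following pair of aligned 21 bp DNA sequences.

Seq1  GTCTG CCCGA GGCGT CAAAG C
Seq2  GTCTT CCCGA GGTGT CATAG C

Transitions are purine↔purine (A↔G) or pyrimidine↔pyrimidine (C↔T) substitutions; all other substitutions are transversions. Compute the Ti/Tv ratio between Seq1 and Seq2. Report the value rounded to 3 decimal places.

Differing sites — 5:G/T (Tv); 13:C/T (Ti); 18:A/T (Tv).
Of the 3 differences, 1 transition and 2 transversions, so Ti/Tv = 1/2 = 0.500.

0.500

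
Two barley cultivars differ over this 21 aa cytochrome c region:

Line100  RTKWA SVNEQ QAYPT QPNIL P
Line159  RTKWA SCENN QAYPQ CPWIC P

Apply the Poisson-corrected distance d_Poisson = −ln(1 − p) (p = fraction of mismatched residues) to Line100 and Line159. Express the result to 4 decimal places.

Mismatches occur at site 7 (V↔C), site 8 (N↔E), site 9 (E↔N), site 10 (Q↔N), site 15 (T↔Q), site 16 (Q↔C), site 18 (N↔W), site 20 (L↔C).
p = 8/21 = 0.380952.
d = −ln(1 − 0.380952) = −ln(0.619048) = 0.4796.

0.4796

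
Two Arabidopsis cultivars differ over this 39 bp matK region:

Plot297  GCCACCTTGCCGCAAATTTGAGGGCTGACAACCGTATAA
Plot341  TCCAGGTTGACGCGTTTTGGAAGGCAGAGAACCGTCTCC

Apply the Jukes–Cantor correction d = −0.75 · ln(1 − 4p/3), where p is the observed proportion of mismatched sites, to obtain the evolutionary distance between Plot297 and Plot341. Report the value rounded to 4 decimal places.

0.4885

The sequences differ at positions 1 (G/T), 5 (C/G), 6 (C/G), 10 (C/A), 14 (A/G), 15 (A/T), 16 (A/T), 19 (T/G), 22 (G/A), 26 (T/A), 29 (C/G), 36 (A/C), 38 (A/C), 39 (A/C).
p = 14/39 = 0.358974.
d = −0.75 · ln(1 − (4/3)·0.358974) = −0.75 · ln(0.521368) = −0.75 · (-0.651299) = 0.4885.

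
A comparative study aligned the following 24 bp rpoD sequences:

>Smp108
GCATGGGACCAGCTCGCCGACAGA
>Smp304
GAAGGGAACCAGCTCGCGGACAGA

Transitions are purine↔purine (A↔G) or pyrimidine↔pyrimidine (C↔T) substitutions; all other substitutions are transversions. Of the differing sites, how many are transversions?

Differing sites — 2:C/A (Tv); 4:T/G (Tv); 7:G/A (Ti); 18:C/G (Tv).
Of the 4 differences, 1 transition and 3 transversions, so the answer is 3.

3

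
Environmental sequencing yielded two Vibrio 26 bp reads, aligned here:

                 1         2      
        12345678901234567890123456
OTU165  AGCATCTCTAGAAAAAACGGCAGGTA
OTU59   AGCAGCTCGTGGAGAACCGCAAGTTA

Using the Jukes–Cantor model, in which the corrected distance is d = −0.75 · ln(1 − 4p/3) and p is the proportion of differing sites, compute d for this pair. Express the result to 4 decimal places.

The sequences differ at positions 5 (T/G), 9 (T/G), 10 (A/T), 12 (A/G), 14 (A/G), 17 (A/C), 20 (G/C), 21 (C/A), 24 (G/T).
p = 9/26 = 0.346154.
d = −0.75 · ln(1 − (4/3)·0.346154) = −0.75 · ln(0.538461) = −0.75 · (-0.619040) = 0.4643.

0.4643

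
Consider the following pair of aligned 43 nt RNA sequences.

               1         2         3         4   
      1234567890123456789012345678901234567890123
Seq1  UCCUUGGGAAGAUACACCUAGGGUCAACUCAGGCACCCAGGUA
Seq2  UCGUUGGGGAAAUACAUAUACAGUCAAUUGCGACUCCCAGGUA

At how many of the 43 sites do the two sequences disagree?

The sequences differ at positions 3 (C/G), 9 (A/G), 11 (G/A), 17 (C/U), 18 (C/A), 21 (G/C), 22 (G/A), 28 (C/U), 30 (C/G), 31 (A/C), 33 (G/A), 35 (A/U).
That gives 12 mismatches out of 43 aligned sites, so the Hamming distance is 12.

12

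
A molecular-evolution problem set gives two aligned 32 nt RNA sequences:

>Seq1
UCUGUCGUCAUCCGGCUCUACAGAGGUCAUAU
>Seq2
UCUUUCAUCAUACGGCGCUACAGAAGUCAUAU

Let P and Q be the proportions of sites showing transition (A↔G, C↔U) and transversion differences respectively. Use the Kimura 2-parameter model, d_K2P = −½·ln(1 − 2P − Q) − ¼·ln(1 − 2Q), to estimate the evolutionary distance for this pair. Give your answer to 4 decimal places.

The sequences differ at positions 4 (G/U, transversion), 7 (G/A, transition), 12 (C/A, transversion), 17 (U/G, transversion), 25 (G/A, transition).
Of the 5 differences, 2 transitions and 3 transversions over 32 sites: P = 2/32 = 0.062500, Q = 3/32 = 0.093750.
d = −0.5·ln(0.781250) − 0.25·ln(0.812500) = −0.5·(-0.246860) − 0.25·(-0.207639) = 0.1753.

0.1753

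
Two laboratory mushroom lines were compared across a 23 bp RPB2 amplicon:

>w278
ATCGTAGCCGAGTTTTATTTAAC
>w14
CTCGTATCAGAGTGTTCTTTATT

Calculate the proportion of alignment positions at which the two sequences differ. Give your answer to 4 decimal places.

0.3043

The sequences differ at positions 1 (A/C), 7 (G/T), 9 (C/A), 14 (T/G), 17 (A/C), 22 (A/T), 23 (C/T).
There are 7 differences over 23 sites, so p = 7/23 = 0.3043.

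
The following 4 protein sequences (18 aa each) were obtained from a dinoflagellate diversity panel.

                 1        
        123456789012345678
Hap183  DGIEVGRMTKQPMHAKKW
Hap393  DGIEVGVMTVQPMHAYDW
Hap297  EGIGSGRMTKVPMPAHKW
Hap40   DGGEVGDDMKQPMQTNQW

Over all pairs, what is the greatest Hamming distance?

12

Pairwise Hamming distances:
  Hap183 vs Hap393: 4
  Hap183 vs Hap297: 6
  Hap183 vs Hap40: 8
  Hap393 vs Hap297: 9
  Hap393 vs Hap40: 9
  Hap297 vs Hap40: 12
The largest is 12, between Hap297 and Hap40.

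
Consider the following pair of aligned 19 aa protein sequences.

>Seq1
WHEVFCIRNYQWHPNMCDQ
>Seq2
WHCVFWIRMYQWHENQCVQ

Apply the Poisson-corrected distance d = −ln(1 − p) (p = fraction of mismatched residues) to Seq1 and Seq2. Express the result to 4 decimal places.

0.3795

Differing sites — 3:E/C; 6:C/W; 9:N/M; 14:P/E; 16:M/Q; 18:D/V.
p = 6/19 = 0.315789.
d = −ln(1 − 0.315789) = −ln(0.684211) = 0.3795.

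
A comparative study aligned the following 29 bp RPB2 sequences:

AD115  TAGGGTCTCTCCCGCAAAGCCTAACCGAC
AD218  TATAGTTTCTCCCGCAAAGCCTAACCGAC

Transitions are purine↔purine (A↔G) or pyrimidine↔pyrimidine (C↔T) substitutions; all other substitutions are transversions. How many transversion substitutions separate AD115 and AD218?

Differing sites — 3:G/T (Tv); 4:G/A (Ti); 7:C/T (Ti).
Of the 3 differences, 2 transitions and 1 transversion, so the answer is 1.

1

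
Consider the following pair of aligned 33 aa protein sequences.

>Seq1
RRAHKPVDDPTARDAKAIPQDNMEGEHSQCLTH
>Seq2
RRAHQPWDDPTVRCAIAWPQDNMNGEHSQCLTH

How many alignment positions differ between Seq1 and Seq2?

7

The sequences differ at positions 5 (K/Q), 7 (V/W), 12 (A/V), 14 (D/C), 16 (K/I), 18 (I/W), 24 (E/N).
That gives 7 mismatches out of 33 aligned sites, so the Hamming distance is 7.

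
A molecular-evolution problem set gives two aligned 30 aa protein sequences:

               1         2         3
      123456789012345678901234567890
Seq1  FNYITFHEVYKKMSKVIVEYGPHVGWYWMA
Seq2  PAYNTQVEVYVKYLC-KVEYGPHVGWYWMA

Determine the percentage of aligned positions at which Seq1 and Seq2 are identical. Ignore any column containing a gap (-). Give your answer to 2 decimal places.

65.52%

Excluding the 1 gap column leaves 29 comparable sites.
Differing sites — 1:F/P; 2:N/A; 4:I/N; 6:F/Q; 7:H/V; 11:K/V; 13:M/Y; 14:S/L; 15:K/C; 17:I/K.
19 of the 29 comparable sites match, so the percent identity is 19/29 × 100 = 65.52%.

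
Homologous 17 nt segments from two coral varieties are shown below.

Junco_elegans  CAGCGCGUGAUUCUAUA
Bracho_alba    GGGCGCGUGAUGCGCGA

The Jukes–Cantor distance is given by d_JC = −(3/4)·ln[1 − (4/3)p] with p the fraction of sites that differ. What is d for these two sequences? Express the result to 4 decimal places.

The sequences differ at positions 1 (C/G), 2 (A/G), 12 (U/G), 14 (U/G), 15 (A/C), 16 (U/G).
p = 6/17 = 0.352941.
d = −0.75 · ln(1 − (4/3)·0.352941) = −0.75 · ln(0.529412) = −0.75 · (-0.635988) = 0.4770.

0.4770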